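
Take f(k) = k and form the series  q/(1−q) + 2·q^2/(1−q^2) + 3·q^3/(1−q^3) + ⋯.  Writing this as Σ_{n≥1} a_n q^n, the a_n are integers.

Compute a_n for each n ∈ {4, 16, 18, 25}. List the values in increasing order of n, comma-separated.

q^4  k|4↦f(k): 4:4 2:2 1:1  a_4=7
d|16:{1,2,4,8,16}  Σf=1+2+4+8+16=31
d|18:{1,2,3,6,9,18}  Σf=1+2+3+6+9+18=39
d|25:{25,5,1}  Σf=25+5+1=31

7, 31, 39, 31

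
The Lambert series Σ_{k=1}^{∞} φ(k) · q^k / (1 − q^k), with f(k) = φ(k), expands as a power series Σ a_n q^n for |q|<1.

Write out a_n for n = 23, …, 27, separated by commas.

d|23:{23,1}  Σφ=22+1=23
q^24  k|24↦φ(k): 1:1 2:1 3:2 4:2 6:2 8:4 12:4 24:8  a_24=24
d|25:{1,5,25}  Σφ=1+4+20=25
q^26  k|26↦φ(k): 1:1 2:1 13:12 26:12  a_26=26
q^27  k|27↦φ(k): 27:18 9:6 3:2 1:1  a_27=27

23, 24, 25, 26, 27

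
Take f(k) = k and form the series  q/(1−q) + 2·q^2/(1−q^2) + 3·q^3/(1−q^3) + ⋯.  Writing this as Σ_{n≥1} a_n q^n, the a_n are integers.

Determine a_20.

a_20 = 42

q^20  k|20↦f(k): 20:20 10:10 5:5 4:4 2:2 1:1  a_20=42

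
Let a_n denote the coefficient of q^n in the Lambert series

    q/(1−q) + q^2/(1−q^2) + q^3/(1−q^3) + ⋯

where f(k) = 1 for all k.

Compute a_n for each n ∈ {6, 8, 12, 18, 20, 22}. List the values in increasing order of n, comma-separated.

4, 4, 6, 6, 6, 4

[q^6] f(1)=1,f(2)=1,f(3)=1,f(6)=1 ⇒ 4
q^8  k|8↦f(k): 8:1 4:1 2:1 1:1  a_8=4
[q^12] f(1)=1,f(2)=1,f(3)=1,f(4)=1,f(6)=1,f(12)=1 ⇒ 6
q^18  k|18↦f(k): 1:1 2:1 3:1 6:1 9:1 18:1  a_18=6
n=20: 20·1 10·2 5·4 4·5 2·10 1·20  f→[1+1+1+1+1+1]=6
[q^22] f(1)=1,f(2)=1,f(11)=1,f(22)=1 ⇒ 4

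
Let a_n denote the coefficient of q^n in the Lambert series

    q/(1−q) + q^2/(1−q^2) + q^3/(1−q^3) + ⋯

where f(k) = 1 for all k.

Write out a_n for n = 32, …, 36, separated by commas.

n=32: 1·32 2·16 4·8 8·4 16·2 32·1  f→[1+1+1+1+1+1]=6
[q^33] f(33)=1,f(11)=1,f(3)=1,f(1)=1 ⇒ 4
n=34: 34·1 17·2 2·17 1·34  f→[1+1+1+1]=4
q^35  k|35↦f(k): 35:1 7:1 5:1 1:1  a_35=4
[q^36] f(1)=1,f(2)=1,f(3)=1,f(4)=1,f(6)=1,f(9)=1,f(12)=1,f(18)=1,f(36)=1 ⇒ 9

6, 4, 4, 4, 9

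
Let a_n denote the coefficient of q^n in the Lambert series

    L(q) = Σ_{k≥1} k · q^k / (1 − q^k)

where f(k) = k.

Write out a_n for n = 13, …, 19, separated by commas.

14, 24, 24, 31, 18, 39, 20

d|13:{1,13}  Σf=1+13=14
n=14: 14·1 7·2 2·7 1·14  f→[14+7+2+1]=24
q^15  k|15↦f(k): 15:15 5:5 3:3 1:1  a_15=24
n=16: 16·1 8·2 4·4 2·8 1·16  f→[16+8+4+2+1]=31
d|17:{17,1}  Σf=17+1=18
n=18: 18·1 9·2 6·3 3·6 2·9 1·18  f→[18+9+6+3+2+1]=39
q^19  k|19↦f(k): 19:19 1:1  a_19=20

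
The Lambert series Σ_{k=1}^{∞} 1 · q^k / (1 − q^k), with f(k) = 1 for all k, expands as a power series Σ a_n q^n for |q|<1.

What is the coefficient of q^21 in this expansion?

a_21 = 4

n=21: 1·21 3·7 7·3 21·1  f→[1+1+1+1]=4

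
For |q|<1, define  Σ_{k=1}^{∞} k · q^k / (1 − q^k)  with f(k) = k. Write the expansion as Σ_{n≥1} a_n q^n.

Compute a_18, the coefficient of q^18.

a_18 = 39

d|18:{1,2,3,6,9,18}  Σf=1+2+3+6+9+18=39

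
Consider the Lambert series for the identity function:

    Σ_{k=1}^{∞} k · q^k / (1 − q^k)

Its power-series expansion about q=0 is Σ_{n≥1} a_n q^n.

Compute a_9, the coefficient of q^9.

d|9:{9,3,1}  Σf=9+3+1=13

a_9 = 13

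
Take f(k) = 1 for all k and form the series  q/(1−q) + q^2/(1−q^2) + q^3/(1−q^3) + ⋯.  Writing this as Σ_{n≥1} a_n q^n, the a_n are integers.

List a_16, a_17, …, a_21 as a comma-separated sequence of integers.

n=16: 16·1 8·2 4·4 2·8 1·16  f→[1+1+1+1+1]=5
n=17: 17·1 1·17  f→[1+1]=2
q^18  k|18↦f(k): 18:1 9:1 6:1 3:1 2:1 1:1  a_18=6
[q^19] f(1)=1,f(19)=1 ⇒ 2
d|20:{20,10,5,4,2,1}  Σf=1+1+1+1+1+1=6
[q^21] f(1)=1,f(3)=1,f(7)=1,f(21)=1 ⇒ 4

5, 2, 6, 2, 6, 4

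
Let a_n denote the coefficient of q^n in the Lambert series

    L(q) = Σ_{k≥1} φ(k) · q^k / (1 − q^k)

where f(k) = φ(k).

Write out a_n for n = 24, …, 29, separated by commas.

d|24:{24,12,8,6,4,3,2,1}  Σφ=8+4+4+2+2+2+1+1=24
q^25  k|25↦φ(k): 25:20 5:4 1:1  a_25=25
[q^26] φ(1)=1,φ(2)=1,φ(13)=12,φ(26)=12 ⇒ 26
d|27:{27,9,3,1}  Σφ=18+6+2+1=27
d|28:{1,2,4,7,14,28}  Σφ=1+1+2+6+6+12=28
n=29: 1·29 29·1  φ→[1+28]=29

24, 25, 26, 27, 28, 29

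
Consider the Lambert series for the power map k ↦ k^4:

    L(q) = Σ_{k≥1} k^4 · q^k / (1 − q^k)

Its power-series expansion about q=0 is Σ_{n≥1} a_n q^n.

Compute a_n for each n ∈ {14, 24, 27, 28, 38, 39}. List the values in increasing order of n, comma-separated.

[q^14] f(1)=1,f(2)=16,f(7)=2401,f(14)=38416 ⇒ 40834
d|24:{1,2,3,4,6,8,12,24}  Σf=1+16+81+256+1296+4096+20736+331776=358258
n=27: 27·1 9·3 3·9 1·27  f→[531441+6561+81+1]=538084
q^28  k|28↦f(k): 1:1 2:16 4:256 7:2401 14:38416 28:614656  a_28=655746
n=38: 38·1 19·2 2·19 1·38  f→[2085136+130321+16+1]=2215474
n=39: 1·39 3·13 13·3 39·1  f→[1+81+28561+2313441]=2342084

40834, 358258, 538084, 655746, 2215474, 2342084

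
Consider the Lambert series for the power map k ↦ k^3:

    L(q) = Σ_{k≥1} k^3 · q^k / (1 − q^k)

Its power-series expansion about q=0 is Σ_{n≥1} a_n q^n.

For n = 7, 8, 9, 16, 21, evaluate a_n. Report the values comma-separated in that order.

344, 585, 757, 4681, 9632

d|7:{1,7}  Σf=1+343=344
d|8:{8,4,2,1}  Σf=512+64+8+1=585
n=9: 1·9 3·3 9·1  f→[1+27+729]=757
q^16  k|16↦f(k): 16:4096 8:512 4:64 2:8 1:1  a_16=4681
[q^21] f(1)=1,f(3)=27,f(7)=343,f(21)=9261 ⇒ 9632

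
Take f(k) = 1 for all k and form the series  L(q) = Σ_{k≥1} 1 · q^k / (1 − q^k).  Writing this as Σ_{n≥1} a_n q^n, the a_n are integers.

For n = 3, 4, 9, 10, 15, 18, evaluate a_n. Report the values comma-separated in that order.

[q^3] f(1)=1,f(3)=1 ⇒ 2
[q^4] f(1)=1,f(2)=1,f(4)=1 ⇒ 3
[q^9] f(9)=1,f(3)=1,f(1)=1 ⇒ 3
d|10:{1,2,5,10}  Σf=1+1+1+1=4
[q^15] f(15)=1,f(5)=1,f(3)=1,f(1)=1 ⇒ 4
[q^18] f(18)=1,f(9)=1,f(6)=1,f(3)=1,f(2)=1,f(1)=1 ⇒ 6

2, 3, 3, 4, 4, 6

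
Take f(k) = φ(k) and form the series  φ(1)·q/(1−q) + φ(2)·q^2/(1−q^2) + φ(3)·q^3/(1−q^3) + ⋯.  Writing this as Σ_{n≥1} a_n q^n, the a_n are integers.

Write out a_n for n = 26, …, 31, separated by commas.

n=26: 26·1 13·2 2·13 1·26  φ→[12+12+1+1]=26
n=27: 27·1 9·3 3·9 1·27  φ→[18+6+2+1]=27
n=28: 1·28 2·14 4·7 7·4 14·2 28·1  φ→[1+1+2+6+6+12]=28
q^29  k|29↦φ(k): 29:28 1:1  a_29=29
[q^30] φ(30)=8,φ(15)=8,φ(10)=4,φ(6)=2,φ(5)=4,φ(3)=2,φ(2)=1,φ(1)=1 ⇒ 30
n=31: 31·1 1·31  φ→[30+1]=31

26, 27, 28, 29, 30, 31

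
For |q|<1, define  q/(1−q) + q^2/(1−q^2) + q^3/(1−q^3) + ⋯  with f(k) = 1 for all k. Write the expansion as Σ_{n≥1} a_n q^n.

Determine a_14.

a_14 = 4

d|14:{14,7,2,1}  Σf=1+1+1+1=4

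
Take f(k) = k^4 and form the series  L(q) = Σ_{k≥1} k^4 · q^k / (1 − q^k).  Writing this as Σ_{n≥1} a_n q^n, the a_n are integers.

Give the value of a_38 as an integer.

a_38 = 2215474

d|38:{38,19,2,1}  Σf=2085136+130321+16+1=2215474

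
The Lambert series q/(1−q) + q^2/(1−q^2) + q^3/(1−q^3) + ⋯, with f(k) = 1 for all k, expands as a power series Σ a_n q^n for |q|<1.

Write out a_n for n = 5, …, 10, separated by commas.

2, 4, 2, 4, 3, 4

n=5: 5·1 1·5  f→[1+1]=2
n=6: 6·1 3·2 2·3 1·6  f→[1+1+1+1]=4
[q^7] f(7)=1,f(1)=1 ⇒ 2
d|8:{1,2,4,8}  Σf=1+1+1+1=4
[q^9] f(9)=1,f(3)=1,f(1)=1 ⇒ 3
n=10: 1·10 2·5 5·2 10·1  f→[1+1+1+1]=4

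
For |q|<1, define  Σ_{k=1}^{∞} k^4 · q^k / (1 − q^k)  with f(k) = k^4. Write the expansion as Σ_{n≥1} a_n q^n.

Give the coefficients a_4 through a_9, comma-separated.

273, 626, 1394, 2402, 4369, 6643

[q^4] f(4)=256,f(2)=16,f(1)=1 ⇒ 273
q^5  k|5↦f(k): 1:1 5:625  a_5=626
n=6: 6·1 3·2 2·3 1·6  f→[1296+81+16+1]=1394
q^7  k|7↦f(k): 7:2401 1:1  a_7=2402
d|8:{1,2,4,8}  Σf=1+16+256+4096=4369
q^9  k|9↦f(k): 9:6561 3:81 1:1  a_9=6643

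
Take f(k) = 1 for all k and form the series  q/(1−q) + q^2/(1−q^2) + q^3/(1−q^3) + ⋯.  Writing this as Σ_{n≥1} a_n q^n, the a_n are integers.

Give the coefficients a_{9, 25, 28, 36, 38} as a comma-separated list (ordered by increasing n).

3, 3, 6, 9, 4

n=9: 1·9 3·3 9·1  f→[1+1+1]=3
d|25:{1,5,25}  Σf=1+1+1=3
d|28:{28,14,7,4,2,1}  Σf=1+1+1+1+1+1=6
d|36:{36,18,12,9,6,4,3,2,1}  Σf=1+1+1+1+1+1+1+1+1=9
[q^38] f(1)=1,f(2)=1,f(19)=1,f(38)=1 ⇒ 4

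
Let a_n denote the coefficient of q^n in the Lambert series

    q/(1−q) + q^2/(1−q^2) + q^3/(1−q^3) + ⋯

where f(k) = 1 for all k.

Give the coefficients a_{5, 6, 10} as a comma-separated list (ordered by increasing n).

q^5  k|5↦f(k): 1:1 5:1  a_5=2
n=6: 6·1 3·2 2·3 1·6  f→[1+1+1+1]=4
q^10  k|10↦f(k): 10:1 5:1 2:1 1:1  a_10=4

2, 4, 4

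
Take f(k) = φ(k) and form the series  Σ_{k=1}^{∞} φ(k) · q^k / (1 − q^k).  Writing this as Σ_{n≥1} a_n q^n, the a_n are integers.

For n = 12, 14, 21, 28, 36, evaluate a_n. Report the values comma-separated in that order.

[q^12] φ(1)=1,φ(2)=1,φ(3)=2,φ(4)=2,φ(6)=2,φ(12)=4 ⇒ 12
q^14  k|14↦φ(k): 14:6 7:6 2:1 1:1  a_14=14
d|21:{1,3,7,21}  Σφ=1+2+6+12=21
d|28:{28,14,7,4,2,1}  Σφ=12+6+6+2+1+1=28
n=36: 36·1 18·2 12·3 9·4 6·6 4·9 3·12 2·18 1·36  φ→[12+6+4+6+2+2+2+1+1]=36

12, 14, 21, 28, 36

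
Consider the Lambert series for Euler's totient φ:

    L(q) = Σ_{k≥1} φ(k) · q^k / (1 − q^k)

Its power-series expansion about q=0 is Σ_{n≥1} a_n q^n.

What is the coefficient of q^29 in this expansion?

d|29:{1,29}  Σφ=1+28=29

a_29 = 29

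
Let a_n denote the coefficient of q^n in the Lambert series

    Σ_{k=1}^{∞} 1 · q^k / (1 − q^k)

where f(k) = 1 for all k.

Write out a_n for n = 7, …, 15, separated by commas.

2, 4, 3, 4, 2, 6, 2, 4, 4

[q^7] f(7)=1,f(1)=1 ⇒ 2
q^8  k|8↦f(k): 8:1 4:1 2:1 1:1  a_8=4
n=9: 1·9 3·3 9·1  f→[1+1+1]=3
d|10:{1,2,5,10}  Σf=1+1+1+1=4
n=11: 1·11 11·1  f→[1+1]=2
n=12: 12·1 6·2 4·3 3·4 2·6 1·12  f→[1+1+1+1+1+1]=6
n=13: 13·1 1·13  f→[1+1]=2
d|14:{14,7,2,1}  Σf=1+1+1+1=4
d|15:{1,3,5,15}  Σf=1+1+1+1=4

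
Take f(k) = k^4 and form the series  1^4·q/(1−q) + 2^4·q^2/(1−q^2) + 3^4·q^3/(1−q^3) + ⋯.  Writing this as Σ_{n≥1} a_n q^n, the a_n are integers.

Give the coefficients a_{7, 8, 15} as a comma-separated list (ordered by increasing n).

q^7  k|7↦f(k): 7:2401 1:1  a_7=2402
q^8  k|8↦f(k): 1:1 2:16 4:256 8:4096  a_8=4369
[q^15] f(15)=50625,f(5)=625,f(3)=81,f(1)=1 ⇒ 51332

2402, 4369, 51332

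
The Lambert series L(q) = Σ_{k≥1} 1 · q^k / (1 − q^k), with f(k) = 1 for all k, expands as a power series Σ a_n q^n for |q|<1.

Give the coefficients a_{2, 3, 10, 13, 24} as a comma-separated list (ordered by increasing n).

2, 2, 4, 2, 8

d|2:{1,2}  Σf=1+1=2
[q^3] f(3)=1,f(1)=1 ⇒ 2
d|10:{1,2,5,10}  Σf=1+1+1+1=4
d|13:{1,13}  Σf=1+1=2
[q^24] f(24)=1,f(12)=1,f(8)=1,f(6)=1,f(4)=1,f(3)=1,f(2)=1,f(1)=1 ⇒ 8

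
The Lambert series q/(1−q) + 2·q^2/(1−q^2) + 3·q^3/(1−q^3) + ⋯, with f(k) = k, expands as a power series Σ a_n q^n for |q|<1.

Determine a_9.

d|9:{1,3,9}  Σf=1+3+9=13

a_9 = 13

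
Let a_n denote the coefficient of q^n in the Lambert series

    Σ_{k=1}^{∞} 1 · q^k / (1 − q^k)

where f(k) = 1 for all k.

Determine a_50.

q^50  k|50↦f(k): 1:1 2:1 5:1 10:1 25:1 50:1  a_50=6

a_50 = 6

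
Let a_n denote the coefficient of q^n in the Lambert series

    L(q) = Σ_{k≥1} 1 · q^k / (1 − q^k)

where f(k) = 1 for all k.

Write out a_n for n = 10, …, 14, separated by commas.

4, 2, 6, 2, 4

q^10  k|10↦f(k): 1:1 2:1 5:1 10:1  a_10=4
[q^11] f(11)=1,f(1)=1 ⇒ 2
q^12  k|12↦f(k): 12:1 6:1 4:1 3:1 2:1 1:1  a_12=6
q^13  k|13↦f(k): 13:1 1:1  a_13=2
[q^14] f(14)=1,f(7)=1,f(2)=1,f(1)=1 ⇒ 4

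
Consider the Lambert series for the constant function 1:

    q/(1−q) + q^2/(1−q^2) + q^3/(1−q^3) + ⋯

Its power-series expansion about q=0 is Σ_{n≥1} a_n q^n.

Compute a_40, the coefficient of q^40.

d|40:{40,20,10,8,5,4,2,1}  Σf=1+1+1+1+1+1+1+1=8

a_40 = 8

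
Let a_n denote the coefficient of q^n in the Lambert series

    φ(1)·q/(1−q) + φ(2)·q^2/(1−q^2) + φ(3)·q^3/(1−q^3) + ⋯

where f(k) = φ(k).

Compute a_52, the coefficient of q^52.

[q^52] φ(52)=24,φ(26)=12,φ(13)=12,φ(4)=2,φ(2)=1,φ(1)=1 ⇒ 52

a_52 = 52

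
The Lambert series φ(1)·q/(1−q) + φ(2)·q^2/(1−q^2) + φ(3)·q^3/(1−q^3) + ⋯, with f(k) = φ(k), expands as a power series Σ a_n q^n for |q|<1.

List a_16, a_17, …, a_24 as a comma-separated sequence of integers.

d|16:{1,2,4,8,16}  Σφ=1+1+2+4+8=16
q^17  k|17↦φ(k): 17:16 1:1  a_17=17
n=18: 18·1 9·2 6·3 3·6 2·9 1·18  φ→[6+6+2+2+1+1]=18
q^19  k|19↦φ(k): 1:1 19:18  a_19=19
q^20  k|20↦φ(k): 20:8 10:4 5:4 4:2 2:1 1:1  a_20=20
q^21  k|21↦φ(k): 21:12 7:6 3:2 1:1  a_21=21
d|22:{22,11,2,1}  Σφ=10+10+1+1=22
[q^23] φ(1)=1,φ(23)=22 ⇒ 23
[q^24] φ(1)=1,φ(2)=1,φ(3)=2,φ(4)=2,φ(6)=2,φ(8)=4,φ(12)=4,φ(24)=8 ⇒ 24

16, 17, 18, 19, 20, 21, 22, 23, 24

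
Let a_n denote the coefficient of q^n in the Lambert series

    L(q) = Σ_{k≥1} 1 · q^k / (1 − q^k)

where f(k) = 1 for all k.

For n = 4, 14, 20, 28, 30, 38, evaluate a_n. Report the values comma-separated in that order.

q^4  k|4↦f(k): 4:1 2:1 1:1  a_4=3
n=14: 14·1 7·2 2·7 1·14  f→[1+1+1+1]=4
n=20: 20·1 10·2 5·4 4·5 2·10 1·20  f→[1+1+1+1+1+1]=6
d|28:{1,2,4,7,14,28}  Σf=1+1+1+1+1+1=6
n=30: 1·30 2·15 3·10 5·6 6·5 10·3 15·2 30·1  f→[1+1+1+1+1+1+1+1]=8
d|38:{38,19,2,1}  Σf=1+1+1+1=4

3, 4, 6, 6, 8, 4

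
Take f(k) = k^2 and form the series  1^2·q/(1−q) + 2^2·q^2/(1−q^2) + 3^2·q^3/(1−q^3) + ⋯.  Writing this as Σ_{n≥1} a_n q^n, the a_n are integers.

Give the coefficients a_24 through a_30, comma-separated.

850, 651, 850, 820, 1050, 842, 1300

n=24: 1·24 2·12 3·8 4·6 6·4 8·3 12·2 24·1  f→[1+4+9+16+36+64+144+576]=850
q^25  k|25↦f(k): 25:625 5:25 1:1  a_25=651
d|26:{26,13,2,1}  Σf=676+169+4+1=850
q^27  k|27↦f(k): 27:729 9:81 3:9 1:1  a_27=820
d|28:{28,14,7,4,2,1}  Σf=784+196+49+16+4+1=1050
q^29  k|29↦f(k): 29:841 1:1  a_29=842
q^30  k|30↦f(k): 30:900 15:225 10:100 6:36 5:25 3:9 2:4 1:1  a_30=1300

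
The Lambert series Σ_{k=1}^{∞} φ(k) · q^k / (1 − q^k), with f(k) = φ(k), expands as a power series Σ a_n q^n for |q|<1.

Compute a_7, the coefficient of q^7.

d|7:{7,1}  Σφ=6+1=7

a_7 = 7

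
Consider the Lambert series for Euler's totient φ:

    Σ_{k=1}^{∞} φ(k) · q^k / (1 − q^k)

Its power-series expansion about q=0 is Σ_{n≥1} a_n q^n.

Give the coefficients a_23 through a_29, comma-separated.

n=23: 23·1 1·23  φ→[22+1]=23
[q^24] φ(1)=1,φ(2)=1,φ(3)=2,φ(4)=2,φ(6)=2,φ(8)=4,φ(12)=4,φ(24)=8 ⇒ 24
q^25  k|25↦φ(k): 1:1 5:4 25:20  a_25=25
[q^26] φ(1)=1,φ(2)=1,φ(13)=12,φ(26)=12 ⇒ 26
d|27:{1,3,9,27}  Σφ=1+2+6+18=27
q^28  k|28↦φ(k): 28:12 14:6 7:6 4:2 2:1 1:1  a_28=28
[q^29] φ(29)=28,φ(1)=1 ⇒ 29

23, 24, 25, 26, 27, 28, 29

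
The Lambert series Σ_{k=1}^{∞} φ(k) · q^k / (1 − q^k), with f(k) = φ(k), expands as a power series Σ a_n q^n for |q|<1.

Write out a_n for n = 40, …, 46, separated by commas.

d|40:{40,20,10,8,5,4,2,1}  Σφ=16+8+4+4+4+2+1+1=40
[q^41] φ(1)=1,φ(41)=40 ⇒ 41
q^42  k|42↦φ(k): 1:1 2:1 3:2 6:2 7:6 14:6 21:12 42:12  a_42=42
q^43  k|43↦φ(k): 1:1 43:42  a_43=43
[q^44] φ(1)=1,φ(2)=1,φ(4)=2,φ(11)=10,φ(22)=10,φ(44)=20 ⇒ 44
n=45: 1·45 3·15 5·9 9·5 15·3 45·1  φ→[1+2+4+6+8+24]=45
q^46  k|46↦φ(k): 1:1 2:1 23:22 46:22  a_46=46

40, 41, 42, 43, 44, 45, 46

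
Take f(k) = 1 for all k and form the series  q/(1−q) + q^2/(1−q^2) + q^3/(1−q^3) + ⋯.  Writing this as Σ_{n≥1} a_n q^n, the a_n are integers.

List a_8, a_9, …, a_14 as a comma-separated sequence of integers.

q^8  k|8↦f(k): 1:1 2:1 4:1 8:1  a_8=4
d|9:{9,3,1}  Σf=1+1+1=3
n=10: 10·1 5·2 2·5 1·10  f→[1+1+1+1]=4
d|11:{11,1}  Σf=1+1=2
[q^12] f(12)=1,f(6)=1,f(4)=1,f(3)=1,f(2)=1,f(1)=1 ⇒ 6
d|13:{1,13}  Σf=1+1=2
[q^14] f(1)=1,f(2)=1,f(7)=1,f(14)=1 ⇒ 4

4, 3, 4, 2, 6, 2, 4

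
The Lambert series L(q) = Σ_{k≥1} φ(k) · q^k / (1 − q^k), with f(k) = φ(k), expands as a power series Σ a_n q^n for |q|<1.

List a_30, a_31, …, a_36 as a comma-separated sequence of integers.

q^30  k|30↦φ(k): 1:1 2:1 3:2 5:4 6:2 10:4 15:8 30:8  a_30=30
n=31: 1·31 31·1  φ→[1+30]=31
n=32: 1·32 2·16 4·8 8·4 16·2 32·1  φ→[1+1+2+4+8+16]=32
d|33:{33,11,3,1}  Σφ=20+10+2+1=33
n=34: 34·1 17·2 2·17 1·34  φ→[16+16+1+1]=34
d|35:{35,7,5,1}  Σφ=24+6+4+1=35
[q^36] φ(36)=12,φ(18)=6,φ(12)=4,φ(9)=6,φ(6)=2,φ(4)=2,φ(3)=2,φ(2)=1,φ(1)=1 ⇒ 36

30, 31, 32, 33, 34, 35, 36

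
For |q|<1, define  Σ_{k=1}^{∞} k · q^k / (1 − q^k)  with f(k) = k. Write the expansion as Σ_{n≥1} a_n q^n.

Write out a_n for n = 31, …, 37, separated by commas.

[q^31] f(31)=31,f(1)=1 ⇒ 32
[q^32] f(1)=1,f(2)=2,f(4)=4,f(8)=8,f(16)=16,f(32)=32 ⇒ 63
n=33: 1·33 3·11 11·3 33·1  f→[1+3+11+33]=48
[q^34] f(34)=34,f(17)=17,f(2)=2,f(1)=1 ⇒ 54
q^35  k|35↦f(k): 35:35 7:7 5:5 1:1  a_35=48
d|36:{1,2,3,4,6,9,12,18,36}  Σf=1+2+3+4+6+9+12+18+36=91
q^37  k|37↦f(k): 37:37 1:1  a_37=38

32, 63, 48, 54, 48, 91, 38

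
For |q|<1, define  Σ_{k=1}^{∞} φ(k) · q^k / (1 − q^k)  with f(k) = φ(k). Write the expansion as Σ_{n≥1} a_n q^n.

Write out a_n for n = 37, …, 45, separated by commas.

q^37  k|37↦φ(k): 1:1 37:36  a_37=37
d|38:{38,19,2,1}  Σφ=18+18+1+1=38
q^39  k|39↦φ(k): 39:24 13:12 3:2 1:1  a_39=39
d|40:{1,2,4,5,8,10,20,40}  Σφ=1+1+2+4+4+4+8+16=40
d|41:{41,1}  Σφ=40+1=41
d|42:{1,2,3,6,7,14,21,42}  Σφ=1+1+2+2+6+6+12+12=42
d|43:{43,1}  Σφ=42+1=43
q^44  k|44↦φ(k): 1:1 2:1 4:2 11:10 22:10 44:20  a_44=44
[q^45] φ(1)=1,φ(3)=2,φ(5)=4,φ(9)=6,φ(15)=8,φ(45)=24 ⇒ 45

37, 38, 39, 40, 41, 42, 43, 44, 45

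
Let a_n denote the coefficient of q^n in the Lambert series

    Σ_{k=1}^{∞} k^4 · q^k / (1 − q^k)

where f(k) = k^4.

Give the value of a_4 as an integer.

a_4 = 273

d|4:{1,2,4}  Σf=1+16+256=273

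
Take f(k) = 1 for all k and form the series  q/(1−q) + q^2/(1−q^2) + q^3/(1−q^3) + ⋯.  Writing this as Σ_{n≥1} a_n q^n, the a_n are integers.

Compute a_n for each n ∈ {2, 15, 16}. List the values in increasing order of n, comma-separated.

2, 4, 5

n=2: 2·1 1·2  f→[1+1]=2
q^15  k|15↦f(k): 15:1 5:1 3:1 1:1  a_15=4
[q^16] f(1)=1,f(2)=1,f(4)=1,f(8)=1,f(16)=1 ⇒ 5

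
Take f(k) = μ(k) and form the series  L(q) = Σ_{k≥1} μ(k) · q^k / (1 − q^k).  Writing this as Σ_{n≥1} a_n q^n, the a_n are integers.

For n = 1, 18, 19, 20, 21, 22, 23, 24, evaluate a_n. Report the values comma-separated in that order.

1, 0, 0, 0, 0, 0, 0, 0

[q^1] μ(1)=1 ⇒ 1
d|18:{18,9,6,3,2,1}  Σμ=0+0+1+(-1)+(-1)+1=0
n=19: 19·1 1·19  μ→[(-1)+1]=0
q^20  k|20↦μ(k): 1:1 2:-1 4:0 5:-1 10:1 20:0  a_20=0
[q^21] μ(1)=1,μ(3)=-1,μ(7)=-1,μ(21)=1 ⇒ 0
[q^22] μ(22)=1,μ(11)=-1,μ(2)=-1,μ(1)=1 ⇒ 0
d|23:{23,1}  Σμ=(-1)+1=0
d|24:{24,12,8,6,4,3,2,1}  Σμ=0+0+0+1+0+(-1)+(-1)+1=0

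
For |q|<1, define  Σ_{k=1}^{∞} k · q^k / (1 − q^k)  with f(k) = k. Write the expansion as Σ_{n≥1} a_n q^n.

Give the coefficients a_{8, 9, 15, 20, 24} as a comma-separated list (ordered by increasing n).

15, 13, 24, 42, 60

d|8:{1,2,4,8}  Σf=1+2+4+8=15
n=9: 1·9 3·3 9·1  f→[1+3+9]=13
n=15: 1·15 3·5 5·3 15·1  f→[1+3+5+15]=24
d|20:{1,2,4,5,10,20}  Σf=1+2+4+5+10+20=42
n=24: 24·1 12·2 8·3 6·4 4·6 3·8 2·12 1·24  f→[24+12+8+6+4+3+2+1]=60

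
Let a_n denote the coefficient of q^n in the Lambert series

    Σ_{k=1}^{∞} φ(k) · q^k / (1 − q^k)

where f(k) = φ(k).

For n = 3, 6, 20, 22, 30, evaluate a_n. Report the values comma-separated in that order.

n=3: 3·1 1·3  φ→[2+1]=3
q^6  k|6↦φ(k): 6:2 3:2 2:1 1:1  a_6=6
d|20:{1,2,4,5,10,20}  Σφ=1+1+2+4+4+8=20
n=22: 1·22 2·11 11·2 22·1  φ→[1+1+10+10]=22
[q^30] φ(30)=8,φ(15)=8,φ(10)=4,φ(6)=2,φ(5)=4,φ(3)=2,φ(2)=1,φ(1)=1 ⇒ 30

3, 6, 20, 22, 30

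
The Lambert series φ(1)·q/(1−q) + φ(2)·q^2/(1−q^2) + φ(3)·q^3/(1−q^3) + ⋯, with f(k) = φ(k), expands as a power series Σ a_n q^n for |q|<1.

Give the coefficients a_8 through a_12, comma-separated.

n=8: 8·1 4·2 2·4 1·8  φ→[4+2+1+1]=8
q^9  k|9↦φ(k): 1:1 3:2 9:6  a_9=9
q^10  k|10↦φ(k): 1:1 2:1 5:4 10:4  a_10=10
[q^11] φ(1)=1,φ(11)=10 ⇒ 11
[q^12] φ(12)=4,φ(6)=2,φ(4)=2,φ(3)=2,φ(2)=1,φ(1)=1 ⇒ 12

8, 9, 10, 11, 12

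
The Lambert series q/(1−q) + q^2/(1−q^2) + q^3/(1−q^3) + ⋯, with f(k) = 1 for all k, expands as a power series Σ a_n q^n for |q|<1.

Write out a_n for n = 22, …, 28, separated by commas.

d|22:{1,2,11,22}  Σf=1+1+1+1=4
n=23: 1·23 23·1  f→[1+1]=2
d|24:{24,12,8,6,4,3,2,1}  Σf=1+1+1+1+1+1+1+1=8
d|25:{25,5,1}  Σf=1+1+1=3
d|26:{1,2,13,26}  Σf=1+1+1+1=4
q^27  k|27↦f(k): 27:1 9:1 3:1 1:1  a_27=4
d|28:{28,14,7,4,2,1}  Σf=1+1+1+1+1+1=6

4, 2, 8, 3, 4, 4, 6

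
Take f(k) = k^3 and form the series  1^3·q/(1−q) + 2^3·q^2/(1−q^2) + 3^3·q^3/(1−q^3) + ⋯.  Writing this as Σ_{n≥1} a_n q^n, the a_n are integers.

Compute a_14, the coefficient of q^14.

[q^14] f(1)=1,f(2)=8,f(7)=343,f(14)=2744 ⇒ 3096

a_14 = 3096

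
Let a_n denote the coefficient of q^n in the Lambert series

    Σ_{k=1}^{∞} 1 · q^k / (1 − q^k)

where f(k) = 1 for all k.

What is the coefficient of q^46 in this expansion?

a_46 = 4

[q^46] f(46)=1,f(23)=1,f(2)=1,f(1)=1 ⇒ 4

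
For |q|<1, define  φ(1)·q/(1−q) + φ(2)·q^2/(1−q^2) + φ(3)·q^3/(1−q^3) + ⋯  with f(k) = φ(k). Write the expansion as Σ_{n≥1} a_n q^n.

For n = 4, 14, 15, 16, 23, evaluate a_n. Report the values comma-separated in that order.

[q^4] φ(4)=2,φ(2)=1,φ(1)=1 ⇒ 4
q^14  k|14↦φ(k): 14:6 7:6 2:1 1:1  a_14=14
q^15  k|15↦φ(k): 1:1 3:2 5:4 15:8  a_15=15
[q^16] φ(16)=8,φ(8)=4,φ(4)=2,φ(2)=1,φ(1)=1 ⇒ 16
q^23  k|23↦φ(k): 1:1 23:22  a_23=23

4, 14, 15, 16, 23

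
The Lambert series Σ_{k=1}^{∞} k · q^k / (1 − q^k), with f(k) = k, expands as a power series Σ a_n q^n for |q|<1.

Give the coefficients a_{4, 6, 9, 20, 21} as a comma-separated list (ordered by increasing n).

7, 12, 13, 42, 32

q^4  k|4↦f(k): 1:1 2:2 4:4  a_4=7
[q^6] f(1)=1,f(2)=2,f(3)=3,f(6)=6 ⇒ 12
q^9  k|9↦f(k): 1:1 3:3 9:9  a_9=13
n=20: 20·1 10·2 5·4 4·5 2·10 1·20  f→[20+10+5+4+2+1]=42
q^21  k|21↦f(k): 21:21 7:7 3:3 1:1  a_21=32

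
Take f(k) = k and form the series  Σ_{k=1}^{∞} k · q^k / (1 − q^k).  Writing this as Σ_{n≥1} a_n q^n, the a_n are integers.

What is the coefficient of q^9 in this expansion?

a_9 = 13

n=9: 9·1 3·3 1·9  f→[9+3+1]=13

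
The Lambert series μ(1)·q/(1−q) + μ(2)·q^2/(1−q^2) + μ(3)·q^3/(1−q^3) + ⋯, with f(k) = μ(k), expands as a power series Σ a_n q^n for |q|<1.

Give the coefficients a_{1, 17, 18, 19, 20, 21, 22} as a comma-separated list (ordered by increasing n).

d|1:{1}  Σμ=1=1
d|17:{17,1}  Σμ=(-1)+1=0
[q^18] μ(1)=1,μ(2)=-1,μ(3)=-1,μ(6)=1,μ(9)=0,μ(18)=0 ⇒ 0
q^19  k|19↦μ(k): 1:1 19:-1  a_19=0
q^20  k|20↦μ(k): 1:1 2:-1 4:0 5:-1 10:1 20:0  a_20=0
n=21: 21·1 7·3 3·7 1·21  μ→[1+(-1)+(-1)+1]=0
q^22  k|22↦μ(k): 1:1 2:-1 11:-1 22:1  a_22=0

1, 0, 0, 0, 0, 0, 0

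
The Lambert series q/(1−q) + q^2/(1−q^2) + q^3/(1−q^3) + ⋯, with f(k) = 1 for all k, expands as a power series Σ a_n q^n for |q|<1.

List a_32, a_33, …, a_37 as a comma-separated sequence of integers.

6, 4, 4, 4, 9, 2

[q^32] f(32)=1,f(16)=1,f(8)=1,f(4)=1,f(2)=1,f(1)=1 ⇒ 6
d|33:{33,11,3,1}  Σf=1+1+1+1=4
[q^34] f(34)=1,f(17)=1,f(2)=1,f(1)=1 ⇒ 4
q^35  k|35↦f(k): 35:1 7:1 5:1 1:1  a_35=4
[q^36] f(1)=1,f(2)=1,f(3)=1,f(4)=1,f(6)=1,f(9)=1,f(12)=1,f(18)=1,f(36)=1 ⇒ 9
n=37: 1·37 37·1  f→[1+1]=2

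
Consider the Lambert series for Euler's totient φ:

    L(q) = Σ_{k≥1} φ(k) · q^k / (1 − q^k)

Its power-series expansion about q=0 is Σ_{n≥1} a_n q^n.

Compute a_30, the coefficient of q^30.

q^30  k|30↦φ(k): 30:8 15:8 10:4 6:2 5:4 3:2 2:1 1:1  a_30=30

a_30 = 30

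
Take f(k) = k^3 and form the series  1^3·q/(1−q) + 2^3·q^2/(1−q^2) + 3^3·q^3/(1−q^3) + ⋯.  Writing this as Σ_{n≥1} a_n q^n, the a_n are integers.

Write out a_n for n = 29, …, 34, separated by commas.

q^29  k|29↦f(k): 1:1 29:24389  a_29=24390
n=30: 1·30 2·15 3·10 5·6 6·5 10·3 15·2 30·1  f→[1+8+27+125+216+1000+3375+27000]=31752
[q^31] f(1)=1,f(31)=29791 ⇒ 29792
[q^32] f(1)=1,f(2)=8,f(4)=64,f(8)=512,f(16)=4096,f(32)=32768 ⇒ 37449
d|33:{1,3,11,33}  Σf=1+27+1331+35937=37296
n=34: 1·34 2·17 17·2 34·1  f→[1+8+4913+39304]=44226

24390, 31752, 29792, 37449, 37296, 44226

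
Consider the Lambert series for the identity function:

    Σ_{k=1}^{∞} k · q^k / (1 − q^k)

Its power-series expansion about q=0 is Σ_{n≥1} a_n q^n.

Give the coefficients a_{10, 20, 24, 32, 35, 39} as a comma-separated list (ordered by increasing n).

18, 42, 60, 63, 48, 56

n=10: 1·10 2·5 5·2 10·1  f→[1+2+5+10]=18
[q^20] f(1)=1,f(2)=2,f(4)=4,f(5)=5,f(10)=10,f(20)=20 ⇒ 42
d|24:{1,2,3,4,6,8,12,24}  Σf=1+2+3+4+6+8+12+24=60
[q^32] f(32)=32,f(16)=16,f(8)=8,f(4)=4,f(2)=2,f(1)=1 ⇒ 63
n=35: 35·1 7·5 5·7 1·35  f→[35+7+5+1]=48
q^39  k|39↦f(k): 39:39 13:13 3:3 1:1  a_39=56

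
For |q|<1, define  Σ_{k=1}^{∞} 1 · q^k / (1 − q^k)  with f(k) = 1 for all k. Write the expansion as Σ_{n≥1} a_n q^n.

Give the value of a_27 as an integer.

a_27 = 4

q^27  k|27↦f(k): 27:1 9:1 3:1 1:1  a_27=4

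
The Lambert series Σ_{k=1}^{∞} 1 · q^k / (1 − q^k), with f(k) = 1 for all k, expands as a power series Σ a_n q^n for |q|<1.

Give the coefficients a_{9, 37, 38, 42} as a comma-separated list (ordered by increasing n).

[q^9] f(1)=1,f(3)=1,f(9)=1 ⇒ 3
q^37  k|37↦f(k): 1:1 37:1  a_37=2
d|38:{1,2,19,38}  Σf=1+1+1+1=4
n=42: 42·1 21·2 14·3 7·6 6·7 3·14 2·21 1·42  f→[1+1+1+1+1+1+1+1]=8

3, 2, 4, 8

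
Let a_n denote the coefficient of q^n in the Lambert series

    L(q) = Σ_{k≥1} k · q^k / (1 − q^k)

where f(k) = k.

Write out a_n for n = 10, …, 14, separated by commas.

18, 12, 28, 14, 24

n=10: 10·1 5·2 2·5 1·10  f→[10+5+2+1]=18
n=11: 11·1 1·11  f→[11+1]=12
d|12:{1,2,3,4,6,12}  Σf=1+2+3+4+6+12=28
[q^13] f(1)=1,f(13)=13 ⇒ 14
q^14  k|14↦f(k): 14:14 7:7 2:2 1:1  a_14=24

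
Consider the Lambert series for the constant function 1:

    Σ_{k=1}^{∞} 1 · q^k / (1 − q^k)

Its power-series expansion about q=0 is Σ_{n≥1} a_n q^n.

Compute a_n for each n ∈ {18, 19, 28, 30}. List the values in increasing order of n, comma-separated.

n=18: 18·1 9·2 6·3 3·6 2·9 1·18  f→[1+1+1+1+1+1]=6
n=19: 19·1 1·19  f→[1+1]=2
q^28  k|28↦f(k): 28:1 14:1 7:1 4:1 2:1 1:1  a_28=6
d|30:{30,15,10,6,5,3,2,1}  Σf=1+1+1+1+1+1+1+1=8

6, 2, 6, 8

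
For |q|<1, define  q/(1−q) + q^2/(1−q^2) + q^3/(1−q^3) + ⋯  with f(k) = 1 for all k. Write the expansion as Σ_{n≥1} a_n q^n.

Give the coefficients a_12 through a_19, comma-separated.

6, 2, 4, 4, 5, 2, 6, 2

q^12  k|12↦f(k): 1:1 2:1 3:1 4:1 6:1 12:1  a_12=6
[q^13] f(1)=1,f(13)=1 ⇒ 2
n=14: 1·14 2·7 7·2 14·1  f→[1+1+1+1]=4
d|15:{15,5,3,1}  Σf=1+1+1+1=4
[q^16] f(1)=1,f(2)=1,f(4)=1,f(8)=1,f(16)=1 ⇒ 5
[q^17] f(17)=1,f(1)=1 ⇒ 2
d|18:{1,2,3,6,9,18}  Σf=1+1+1+1+1+1=6
[q^19] f(1)=1,f(19)=1 ⇒ 2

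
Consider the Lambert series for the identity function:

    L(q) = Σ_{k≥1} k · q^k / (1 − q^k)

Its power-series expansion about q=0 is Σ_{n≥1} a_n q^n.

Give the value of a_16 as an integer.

n=16: 1·16 2·8 4·4 8·2 16·1  f→[1+2+4+8+16]=31

a_16 = 31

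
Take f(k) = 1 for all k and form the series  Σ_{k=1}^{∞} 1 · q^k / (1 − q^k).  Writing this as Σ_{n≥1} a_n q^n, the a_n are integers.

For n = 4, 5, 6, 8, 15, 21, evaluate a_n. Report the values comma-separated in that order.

3, 2, 4, 4, 4, 4

[q^4] f(4)=1,f(2)=1,f(1)=1 ⇒ 3
[q^5] f(5)=1,f(1)=1 ⇒ 2
[q^6] f(6)=1,f(3)=1,f(2)=1,f(1)=1 ⇒ 4
d|8:{1,2,4,8}  Σf=1+1+1+1=4
d|15:{15,5,3,1}  Σf=1+1+1+1=4
d|21:{21,7,3,1}  Σf=1+1+1+1=4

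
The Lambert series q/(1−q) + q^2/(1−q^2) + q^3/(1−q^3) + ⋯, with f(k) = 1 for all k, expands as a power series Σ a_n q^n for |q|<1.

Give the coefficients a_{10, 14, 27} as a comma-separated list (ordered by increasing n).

4, 4, 4

[q^10] f(10)=1,f(5)=1,f(2)=1,f(1)=1 ⇒ 4
d|14:{14,7,2,1}  Σf=1+1+1+1=4
n=27: 27·1 9·3 3·9 1·27  f→[1+1+1+1]=4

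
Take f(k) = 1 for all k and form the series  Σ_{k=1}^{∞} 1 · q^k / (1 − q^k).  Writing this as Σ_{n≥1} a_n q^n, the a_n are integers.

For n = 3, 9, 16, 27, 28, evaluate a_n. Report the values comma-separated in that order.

d|3:{3,1}  Σf=1+1=2
d|9:{1,3,9}  Σf=1+1+1=3
n=16: 16·1 8·2 4·4 2·8 1·16  f→[1+1+1+1+1]=5
q^27  k|27↦f(k): 1:1 3:1 9:1 27:1  a_27=4
n=28: 1·28 2·14 4·7 7·4 14·2 28·1  f→[1+1+1+1+1+1]=6

2, 3, 5, 4, 6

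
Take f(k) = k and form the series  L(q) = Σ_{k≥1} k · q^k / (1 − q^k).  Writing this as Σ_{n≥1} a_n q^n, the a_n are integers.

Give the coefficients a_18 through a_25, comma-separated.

n=18: 1·18 2·9 3·6 6·3 9·2 18·1  f→[1+2+3+6+9+18]=39
d|19:{19,1}  Σf=19+1=20
d|20:{1,2,4,5,10,20}  Σf=1+2+4+5+10+20=42
n=21: 21·1 7·3 3·7 1·21  f→[21+7+3+1]=32
[q^22] f(22)=22,f(11)=11,f(2)=2,f(1)=1 ⇒ 36
[q^23] f(23)=23,f(1)=1 ⇒ 24
n=24: 24·1 12·2 8·3 6·4 4·6 3·8 2·12 1·24  f→[24+12+8+6+4+3+2+1]=60
n=25: 1·25 5·5 25·1  f→[1+5+25]=31

39, 20, 42, 32, 36, 24, 60, 31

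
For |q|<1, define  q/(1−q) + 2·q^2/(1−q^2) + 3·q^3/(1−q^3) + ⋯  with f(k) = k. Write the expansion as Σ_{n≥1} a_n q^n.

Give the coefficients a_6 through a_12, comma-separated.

d|6:{1,2,3,6}  Σf=1+2+3+6=12
q^7  k|7↦f(k): 7:7 1:1  a_7=8
d|8:{8,4,2,1}  Σf=8+4+2+1=15
[q^9] f(9)=9,f(3)=3,f(1)=1 ⇒ 13
d|10:{1,2,5,10}  Σf=1+2+5+10=18
q^11  k|11↦f(k): 1:1 11:11  a_11=12
d|12:{1,2,3,4,6,12}  Σf=1+2+3+4+6+12=28

12, 8, 15, 13, 18, 12, 28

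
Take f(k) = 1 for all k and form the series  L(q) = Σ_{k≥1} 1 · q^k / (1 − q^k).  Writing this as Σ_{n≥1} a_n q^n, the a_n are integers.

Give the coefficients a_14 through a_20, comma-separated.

4, 4, 5, 2, 6, 2, 6

d|14:{14,7,2,1}  Σf=1+1+1+1=4
q^15  k|15↦f(k): 1:1 3:1 5:1 15:1  a_15=4
[q^16] f(16)=1,f(8)=1,f(4)=1,f(2)=1,f(1)=1 ⇒ 5
[q^17] f(17)=1,f(1)=1 ⇒ 2
q^18  k|18↦f(k): 18:1 9:1 6:1 3:1 2:1 1:1  a_18=6
q^19  k|19↦f(k): 1:1 19:1  a_19=2
n=20: 20·1 10·2 5·4 4·5 2·10 1·20  f→[1+1+1+1+1+1]=6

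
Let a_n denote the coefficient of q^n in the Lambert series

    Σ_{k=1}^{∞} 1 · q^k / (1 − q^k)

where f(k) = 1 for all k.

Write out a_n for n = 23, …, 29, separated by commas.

[q^23] f(23)=1,f(1)=1 ⇒ 2
q^24  k|24↦f(k): 1:1 2:1 3:1 4:1 6:1 8:1 12:1 24:1  a_24=8
[q^25] f(25)=1,f(5)=1,f(1)=1 ⇒ 3
d|26:{1,2,13,26}  Σf=1+1+1+1=4
d|27:{27,9,3,1}  Σf=1+1+1+1=4
d|28:{28,14,7,4,2,1}  Σf=1+1+1+1+1+1=6
q^29  k|29↦f(k): 1:1 29:1  a_29=2

2, 8, 3, 4, 4, 6, 2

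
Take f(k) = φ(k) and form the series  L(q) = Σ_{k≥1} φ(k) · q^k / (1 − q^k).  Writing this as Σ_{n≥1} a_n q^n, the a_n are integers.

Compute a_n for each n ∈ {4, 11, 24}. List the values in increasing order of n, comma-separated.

q^4  k|4↦φ(k): 4:2 2:1 1:1  a_4=4
q^11  k|11↦φ(k): 1:1 11:10  a_11=11
q^24  k|24↦φ(k): 1:1 2:1 3:2 4:2 6:2 8:4 12:4 24:8  a_24=24

4, 11, 24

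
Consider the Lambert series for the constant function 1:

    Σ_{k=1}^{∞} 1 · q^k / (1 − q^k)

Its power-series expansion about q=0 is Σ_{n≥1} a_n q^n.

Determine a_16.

a_16 = 5

q^16  k|16↦f(k): 16:1 8:1 4:1 2:1 1:1  a_16=5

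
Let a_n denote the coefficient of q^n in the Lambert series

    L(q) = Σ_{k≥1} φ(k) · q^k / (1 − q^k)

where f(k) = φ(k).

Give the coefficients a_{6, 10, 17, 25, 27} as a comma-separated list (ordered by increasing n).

[q^6] φ(1)=1,φ(2)=1,φ(3)=2,φ(6)=2 ⇒ 6
[q^10] φ(10)=4,φ(5)=4,φ(2)=1,φ(1)=1 ⇒ 10
n=17: 1·17 17·1  φ→[1+16]=17
d|25:{25,5,1}  Σφ=20+4+1=25
d|27:{27,9,3,1}  Σφ=18+6+2+1=27

6, 10, 17, 25, 27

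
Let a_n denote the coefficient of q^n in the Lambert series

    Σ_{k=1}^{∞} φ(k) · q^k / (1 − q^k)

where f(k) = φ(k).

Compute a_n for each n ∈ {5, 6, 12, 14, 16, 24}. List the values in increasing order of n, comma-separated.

[q^5] φ(1)=1,φ(5)=4 ⇒ 5
q^6  k|6↦φ(k): 1:1 2:1 3:2 6:2  a_6=6
q^12  k|12↦φ(k): 1:1 2:1 3:2 4:2 6:2 12:4  a_12=12
q^14  k|14↦φ(k): 14:6 7:6 2:1 1:1  a_14=14
d|16:{1,2,4,8,16}  Σφ=1+1+2+4+8=16
d|24:{1,2,3,4,6,8,12,24}  Σφ=1+1+2+2+2+4+4+8=24

5, 6, 12, 14, 16, 24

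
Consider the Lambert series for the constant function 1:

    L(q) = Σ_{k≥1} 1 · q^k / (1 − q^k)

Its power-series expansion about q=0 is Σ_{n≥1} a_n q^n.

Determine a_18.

n=18: 1·18 2·9 3·6 6·3 9·2 18·1  f→[1+1+1+1+1+1]=6

a_18 = 6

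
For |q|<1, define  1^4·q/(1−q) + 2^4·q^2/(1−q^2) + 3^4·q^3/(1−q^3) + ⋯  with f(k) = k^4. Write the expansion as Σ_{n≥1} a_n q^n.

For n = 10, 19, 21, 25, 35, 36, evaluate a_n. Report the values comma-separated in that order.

10642, 130322, 196964, 391251, 1503652, 1813539

q^10  k|10↦f(k): 10:10000 5:625 2:16 1:1  a_10=10642
[q^19] f(19)=130321,f(1)=1 ⇒ 130322
q^21  k|21↦f(k): 1:1 3:81 7:2401 21:194481  a_21=196964
[q^25] f(25)=390625,f(5)=625,f(1)=1 ⇒ 391251
[q^35] f(35)=1500625,f(7)=2401,f(5)=625,f(1)=1 ⇒ 1503652
d|36:{1,2,3,4,6,9,12,18,36}  Σf=1+16+81+256+1296+6561+20736+104976+1679616=1813539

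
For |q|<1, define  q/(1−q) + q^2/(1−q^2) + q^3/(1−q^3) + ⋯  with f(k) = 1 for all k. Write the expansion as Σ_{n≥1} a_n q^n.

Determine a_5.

d|5:{1,5}  Σf=1+1=2

a_5 = 2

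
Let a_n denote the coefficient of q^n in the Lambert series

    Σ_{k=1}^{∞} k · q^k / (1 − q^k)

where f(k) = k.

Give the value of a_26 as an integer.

d|26:{26,13,2,1}  Σf=26+13+2+1=42

a_26 = 42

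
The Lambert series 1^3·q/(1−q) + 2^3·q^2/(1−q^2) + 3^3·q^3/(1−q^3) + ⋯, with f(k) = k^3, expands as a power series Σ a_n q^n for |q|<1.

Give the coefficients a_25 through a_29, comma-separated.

n=25: 1·25 5·5 25·1  f→[1+125+15625]=15751
q^26  k|26↦f(k): 26:17576 13:2197 2:8 1:1  a_26=19782
[q^27] f(1)=1,f(3)=27,f(9)=729,f(27)=19683 ⇒ 20440
[q^28] f(28)=21952,f(14)=2744,f(7)=343,f(4)=64,f(2)=8,f(1)=1 ⇒ 25112
d|29:{1,29}  Σf=1+24389=24390

15751, 19782, 20440, 25112, 24390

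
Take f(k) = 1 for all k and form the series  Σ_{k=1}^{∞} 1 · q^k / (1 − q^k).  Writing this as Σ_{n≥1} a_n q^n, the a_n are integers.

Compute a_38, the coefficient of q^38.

[q^38] f(38)=1,f(19)=1,f(2)=1,f(1)=1 ⇒ 4

a_38 = 4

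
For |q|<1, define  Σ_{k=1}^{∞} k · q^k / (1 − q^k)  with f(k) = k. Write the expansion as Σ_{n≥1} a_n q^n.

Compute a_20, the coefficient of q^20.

a_20 = 42

d|20:{20,10,5,4,2,1}  Σf=20+10+5+4+2+1=42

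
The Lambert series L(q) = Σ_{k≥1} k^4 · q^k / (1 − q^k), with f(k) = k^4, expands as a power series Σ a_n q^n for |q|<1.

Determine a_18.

[q^18] f(18)=104976,f(9)=6561,f(6)=1296,f(3)=81,f(2)=16,f(1)=1 ⇒ 112931

a_18 = 112931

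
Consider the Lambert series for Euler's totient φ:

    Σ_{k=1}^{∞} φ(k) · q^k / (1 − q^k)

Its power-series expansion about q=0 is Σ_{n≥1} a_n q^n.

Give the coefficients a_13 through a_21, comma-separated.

d|13:{13,1}  Σφ=12+1=13
[q^14] φ(1)=1,φ(2)=1,φ(7)=6,φ(14)=6 ⇒ 14
d|15:{1,3,5,15}  Σφ=1+2+4+8=15
[q^16] φ(16)=8,φ(8)=4,φ(4)=2,φ(2)=1,φ(1)=1 ⇒ 16
n=17: 17·1 1·17  φ→[16+1]=17
n=18: 18·1 9·2 6·3 3·6 2·9 1·18  φ→[6+6+2+2+1+1]=18
q^19  k|19↦φ(k): 1:1 19:18  a_19=19
d|20:{1,2,4,5,10,20}  Σφ=1+1+2+4+4+8=20
d|21:{21,7,3,1}  Σφ=12+6+2+1=21

13, 14, 15, 16, 17, 18, 19, 20, 21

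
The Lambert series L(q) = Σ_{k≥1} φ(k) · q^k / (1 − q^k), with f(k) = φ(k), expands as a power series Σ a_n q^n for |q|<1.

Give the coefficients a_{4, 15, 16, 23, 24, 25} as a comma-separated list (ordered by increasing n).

d|4:{1,2,4}  Σφ=1+1+2=4
n=15: 15·1 5·3 3·5 1·15  φ→[8+4+2+1]=15
[q^16] φ(1)=1,φ(2)=1,φ(4)=2,φ(8)=4,φ(16)=8 ⇒ 16
[q^23] φ(1)=1,φ(23)=22 ⇒ 23
n=24: 24·1 12·2 8·3 6·4 4·6 3·8 2·12 1·24  φ→[8+4+4+2+2+2+1+1]=24
n=25: 1·25 5·5 25·1  φ→[1+4+20]=25

4, 15, 16, 23, 24, 25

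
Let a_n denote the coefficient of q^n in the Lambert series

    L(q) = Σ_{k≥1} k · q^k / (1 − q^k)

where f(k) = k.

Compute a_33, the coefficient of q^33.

n=33: 1·33 3·11 11·3 33·1  f→[1+3+11+33]=48

a_33 = 48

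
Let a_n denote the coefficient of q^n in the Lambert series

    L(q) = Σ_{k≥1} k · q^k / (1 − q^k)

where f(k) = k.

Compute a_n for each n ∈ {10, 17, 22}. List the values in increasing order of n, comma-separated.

18, 18, 36

n=10: 10·1 5·2 2·5 1·10  f→[10+5+2+1]=18
d|17:{1,17}  Σf=1+17=18
q^22  k|22↦f(k): 22:22 11:11 2:2 1:1  a_22=36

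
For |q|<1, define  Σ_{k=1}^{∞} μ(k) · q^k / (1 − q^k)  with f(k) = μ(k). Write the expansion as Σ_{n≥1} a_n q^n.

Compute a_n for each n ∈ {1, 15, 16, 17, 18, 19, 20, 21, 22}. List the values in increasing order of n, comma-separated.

[q^1] μ(1)=1 ⇒ 1
q^15  k|15↦μ(k): 1:1 3:-1 5:-1 15:1  a_15=0
q^16  k|16↦μ(k): 16:0 8:0 4:0 2:-1 1:1  a_16=0
[q^17] μ(1)=1,μ(17)=-1 ⇒ 0
q^18  k|18↦μ(k): 1:1 2:-1 3:-1 6:1 9:0 18:0  a_18=0
d|19:{1,19}  Σμ=1+(-1)=0
q^20  k|20↦μ(k): 1:1 2:-1 4:0 5:-1 10:1 20:0  a_20=0
n=21: 21·1 7·3 3·7 1·21  μ→[1+(-1)+(-1)+1]=0
[q^22] μ(1)=1,μ(2)=-1,μ(11)=-1,μ(22)=1 ⇒ 0

1, 0, 0, 0, 0, 0, 0, 0, 0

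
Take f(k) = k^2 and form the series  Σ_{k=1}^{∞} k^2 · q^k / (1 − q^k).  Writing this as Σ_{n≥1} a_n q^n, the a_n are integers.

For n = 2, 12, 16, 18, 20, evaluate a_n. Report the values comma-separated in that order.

5, 210, 341, 455, 546

q^2  k|2↦f(k): 1:1 2:4  a_2=5
d|12:{1,2,3,4,6,12}  Σf=1+4+9+16+36+144=210
d|16:{16,8,4,2,1}  Σf=256+64+16+4+1=341
n=18: 1·18 2·9 3·6 6·3 9·2 18·1  f→[1+4+9+36+81+324]=455
q^20  k|20↦f(k): 20:400 10:100 5:25 4:16 2:4 1:1  a_20=546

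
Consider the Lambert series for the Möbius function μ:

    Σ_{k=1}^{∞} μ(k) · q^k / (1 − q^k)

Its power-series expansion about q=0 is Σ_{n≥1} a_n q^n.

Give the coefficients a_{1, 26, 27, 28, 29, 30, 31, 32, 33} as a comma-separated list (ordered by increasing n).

[q^1] μ(1)=1 ⇒ 1
d|26:{1,2,13,26}  Σμ=1+(-1)+(-1)+1=0
q^27  k|27↦μ(k): 1:1 3:-1 9:0 27:0  a_27=0
n=28: 1·28 2·14 4·7 7·4 14·2 28·1  μ→[1+(-1)+0+(-1)+1+0]=0
n=29: 29·1 1·29  μ→[(-1)+1]=0
[q^30] μ(30)=-1,μ(15)=1,μ(10)=1,μ(6)=1,μ(5)=-1,μ(3)=-1,μ(2)=-1,μ(1)=1 ⇒ 0
[q^31] μ(31)=-1,μ(1)=1 ⇒ 0
q^32  k|32↦μ(k): 32:0 16:0 8:0 4:0 2:-1 1:1  a_32=0
q^33  k|33↦μ(k): 33:1 11:-1 3:-1 1:1  a_33=0

1, 0, 0, 0, 0, 0, 0, 0, 0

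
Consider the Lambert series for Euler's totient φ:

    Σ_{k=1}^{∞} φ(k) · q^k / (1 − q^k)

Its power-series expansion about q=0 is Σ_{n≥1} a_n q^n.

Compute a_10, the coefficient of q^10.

[q^10] φ(1)=1,φ(2)=1,φ(5)=4,φ(10)=4 ⇒ 10

a_10 = 10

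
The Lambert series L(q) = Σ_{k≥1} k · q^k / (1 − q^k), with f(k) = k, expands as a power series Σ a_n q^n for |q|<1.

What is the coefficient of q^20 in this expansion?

q^20  k|20↦f(k): 20:20 10:10 5:5 4:4 2:2 1:1  a_20=42

a_20 = 42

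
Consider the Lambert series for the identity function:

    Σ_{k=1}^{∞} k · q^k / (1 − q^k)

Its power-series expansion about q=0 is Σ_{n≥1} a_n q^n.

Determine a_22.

q^22  k|22↦f(k): 22:22 11:11 2:2 1:1  a_22=36

a_22 = 36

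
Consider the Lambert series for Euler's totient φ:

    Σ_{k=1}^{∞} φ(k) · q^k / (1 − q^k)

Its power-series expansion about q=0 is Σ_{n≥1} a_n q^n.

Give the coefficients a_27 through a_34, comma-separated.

d|27:{27,9,3,1}  Σφ=18+6+2+1=27
[q^28] φ(1)=1,φ(2)=1,φ(4)=2,φ(7)=6,φ(14)=6,φ(28)=12 ⇒ 28
q^29  k|29↦φ(k): 29:28 1:1  a_29=29
[q^30] φ(30)=8,φ(15)=8,φ(10)=4,φ(6)=2,φ(5)=4,φ(3)=2,φ(2)=1,φ(1)=1 ⇒ 30
q^31  k|31↦φ(k): 31:30 1:1  a_31=31
d|32:{32,16,8,4,2,1}  Σφ=16+8+4+2+1+1=32
d|33:{1,3,11,33}  Σφ=1+2+10+20=33
d|34:{34,17,2,1}  Σφ=16+16+1+1=34

27, 28, 29, 30, 31, 32, 33, 34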